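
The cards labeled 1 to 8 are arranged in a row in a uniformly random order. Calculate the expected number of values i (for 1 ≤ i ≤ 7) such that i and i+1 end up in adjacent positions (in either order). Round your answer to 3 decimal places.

1.750

For each i ∈ {1,…,7}, let Xᵢ = 1 if i and i+1 are adjacent. P(Xᵢ=1) = 2·(8−1)!/8! = 2/8.
By linearity, E[ΣXᵢ] = (7)·(2/8) = 7/4.
≈ 1.750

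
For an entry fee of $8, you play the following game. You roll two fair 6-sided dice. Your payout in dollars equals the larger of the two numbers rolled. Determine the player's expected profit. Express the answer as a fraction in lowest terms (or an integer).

Distribution of the larger of the two numbers rolled: 1 w.p. 1/36, 2 w.p. 1/12, 3 w.p. 5/36, 4 w.p. 7/36, 5 w.p. 1/4, 6 w.p. 11/36
E[payout] = (1/36)·1 + (1/12)·2 + (5/36)·3 + (7/36)·4 + (1/4)·5 + (11/36)·6 = 161/36
Expected profit = 161/36 − 8 = -127/36

-127/36 dollars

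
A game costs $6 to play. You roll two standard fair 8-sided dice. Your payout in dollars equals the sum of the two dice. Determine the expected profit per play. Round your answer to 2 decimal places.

Distribution of the sum of the two dice: 2 w.p. 1/64, 3 w.p. 1/32, 4 w.p. 3/64, 5 w.p. 1/16, 6 w.p. 5/64, 7 w.p. 3/32, …
E[payout] = (1/64)·2 + (1/32)·3 + (3/64)·4 + (1/16)·5 + (5/64)·6 + (3/32)·7 + (7/64)·8 + (1/8)·9 + (7/64)·10 + (3/32)·11 + (5/64)·12 + (1/16)·13 + (3/64)·14 + (1/32)·15 + (1/64)·16 = 9
Expected profit = 9 − 6 = 3 ≈ $3.00

$3.00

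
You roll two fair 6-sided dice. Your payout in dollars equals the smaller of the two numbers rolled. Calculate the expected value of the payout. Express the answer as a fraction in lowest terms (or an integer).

91/36 dollars

Distribution of the smaller of the two numbers rolled: 1 w.p. 11/36, 2 w.p. 1/4, 3 w.p. 7/36, 4 w.p. 5/36, 5 w.p. 1/12, 6 w.p. 1/36
E[payout] = (11/36)·1 + (1/4)·2 + (7/36)·3 + (5/36)·4 + (1/12)·5 + (1/36)·6 = 91/36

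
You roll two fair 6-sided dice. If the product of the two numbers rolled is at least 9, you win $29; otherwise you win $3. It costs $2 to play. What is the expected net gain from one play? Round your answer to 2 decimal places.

E[payout] = (4/9)·3 + (5/9)·29 = 157/9
Expected profit = 157/9 − 2 = 139/9 ≈ $15.44

$15.44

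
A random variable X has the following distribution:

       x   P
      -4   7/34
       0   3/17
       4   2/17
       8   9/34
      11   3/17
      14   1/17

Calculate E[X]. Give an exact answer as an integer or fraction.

E[X] = (7/34)·(-4) + (3/17)·0 + (2/17)·4 + (9/34)·8 + (3/17)·11 + (1/17)·14
     = 77/17

77/17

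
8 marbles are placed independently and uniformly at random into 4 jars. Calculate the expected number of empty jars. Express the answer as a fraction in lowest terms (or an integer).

Let Xⱼ=1 if jar j is empty. P(Xⱼ=1) = ((4-1)/4)^8 = 6561/65536.
By linearity, E[#empty] = 4·6561/65536 = 6561/16384.

6561/16384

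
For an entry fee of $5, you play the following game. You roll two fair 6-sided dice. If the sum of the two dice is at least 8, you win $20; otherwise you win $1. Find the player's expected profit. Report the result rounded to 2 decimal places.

$3.92

E[payout] = (7/12)·1 + (5/12)·20 = 107/12
Expected profit = 107/12 − 5 = 47/12 ≈ $3.92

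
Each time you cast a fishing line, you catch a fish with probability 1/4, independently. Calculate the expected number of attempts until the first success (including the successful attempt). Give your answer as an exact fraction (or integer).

4

For a geometric distribution, E[trials] = 1/p = 1/(1/4) = 4.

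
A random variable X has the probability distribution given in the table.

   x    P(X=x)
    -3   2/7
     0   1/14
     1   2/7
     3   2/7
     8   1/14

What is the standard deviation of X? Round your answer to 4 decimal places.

E[X] = 6/7, E[X²] = 10
Var(X) = E[X²] − (E[X])² = 10 − 36/49 = 454/49
SD(X) = √(454/49) ≈ 3.0439

3.0439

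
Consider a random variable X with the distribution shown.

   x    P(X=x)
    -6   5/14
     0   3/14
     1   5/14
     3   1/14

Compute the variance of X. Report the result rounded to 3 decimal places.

11.388

E[X] = (5/14)·(-6) + (3/14)·0 + (5/14)·1 + (1/14)·3 = -11/7
E[X²] = (5/14)·36 + (3/14)·0 + (5/14)·1 + (1/14)·9 = 97/7
Var(X) = 97/7 − (-11/7)² = 558/49 ≈ 11.388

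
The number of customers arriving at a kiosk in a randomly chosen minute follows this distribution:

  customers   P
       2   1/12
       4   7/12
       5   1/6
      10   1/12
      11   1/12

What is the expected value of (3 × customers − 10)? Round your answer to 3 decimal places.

E[3x-10] = (1/12)·(-4) + (7/12)·2 + (1/6)·5 + (1/12)·20 + (1/12)·23
     = 21/4 ≈ 5.250

5.250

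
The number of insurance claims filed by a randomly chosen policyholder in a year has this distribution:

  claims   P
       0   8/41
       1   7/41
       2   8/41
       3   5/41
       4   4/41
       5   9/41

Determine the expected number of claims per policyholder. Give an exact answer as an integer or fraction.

E[X] = (8/41)·0 + (7/41)·1 + (8/41)·2 + (5/41)·3 + (4/41)·4 + (9/41)·5
     = 99/41

99/41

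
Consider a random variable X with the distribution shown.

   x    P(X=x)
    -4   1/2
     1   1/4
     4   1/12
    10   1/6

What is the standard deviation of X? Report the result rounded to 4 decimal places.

E[X] = 1/4, E[X²] = 105/4
Var(X) = E[X²] − (E[X])² = 105/4 − 1/16 = 419/16
SD(X) = √(419/16) ≈ 5.1174

5.1174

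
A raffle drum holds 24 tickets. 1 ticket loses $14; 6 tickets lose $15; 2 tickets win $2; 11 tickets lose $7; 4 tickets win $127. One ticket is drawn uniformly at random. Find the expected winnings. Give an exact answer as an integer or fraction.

331/24 dollars

E[payout] = (1/24)·(-14) + (6/24)·(-15) + (2/24)·2 + (11/24)·(-7) + (4/24)·127 = 331/24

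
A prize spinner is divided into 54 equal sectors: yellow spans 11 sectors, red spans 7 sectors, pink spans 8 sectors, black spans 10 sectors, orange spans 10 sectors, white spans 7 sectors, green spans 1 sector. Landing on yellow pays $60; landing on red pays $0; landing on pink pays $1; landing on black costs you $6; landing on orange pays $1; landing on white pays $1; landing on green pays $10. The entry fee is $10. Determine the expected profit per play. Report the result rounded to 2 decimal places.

$1.76

E[payout] = (11/54)·60 + (7/54)·0 + (8/54)·1 + (10/54)·(-6) + (10/54)·1 + (7/54)·1 + (1/54)·10 = 635/54
Expected profit = 635/54 − 10 = 95/54 ≈ $1.76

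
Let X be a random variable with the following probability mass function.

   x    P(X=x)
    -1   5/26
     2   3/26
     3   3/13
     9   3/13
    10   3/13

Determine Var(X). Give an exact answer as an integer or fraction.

E[X] = (5/26)·(-1) + (3/26)·2 + (3/13)·3 + (3/13)·9 + (3/13)·10 = 133/26
E[X²] = (5/26)·1 + (3/26)·4 + (3/13)·9 + (3/13)·81 + (3/13)·100 = 89/2
Var(X) = 89/2 − (133/26)² = 12393/676

12393/676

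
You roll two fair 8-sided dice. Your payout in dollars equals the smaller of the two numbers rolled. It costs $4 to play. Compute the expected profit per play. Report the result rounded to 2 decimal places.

-$0.81

Distribution of the smaller of the two numbers rolled: 1 w.p. 15/64, 2 w.p. 13/64, 3 w.p. 11/64, 4 w.p. 9/64, 5 w.p. 7/64, 6 w.p. 5/64, …
E[payout] = (15/64)·1 + (13/64)·2 + (11/64)·3 + (9/64)·4 + (7/64)·5 + (5/64)·6 + (3/64)·7 + (1/64)·8 = 51/16
Expected profit = 51/16 − 4 = -13/16 ≈ -$0.81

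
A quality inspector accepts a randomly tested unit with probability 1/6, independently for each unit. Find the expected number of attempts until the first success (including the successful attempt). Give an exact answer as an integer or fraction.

For a geometric distribution, E[trials] = 1/p = 1/(1/6) = 6.

6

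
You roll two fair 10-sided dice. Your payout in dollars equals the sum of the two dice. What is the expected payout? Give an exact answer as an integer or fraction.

Distribution of the sum of the two dice: 2 w.p. 1/100, 3 w.p. 1/50, 4 w.p. 3/100, 5 w.p. 1/25, 6 w.p. 1/20, 7 w.p. 3/50, …
E[payout] = (1/100)·2 + (1/50)·3 + (3/100)·4 + (1/25)·5 + (1/20)·6 + (3/50)·7 + (7/100)·8 + (2/25)·9 + (9/100)·10 + (1/10)·11 + (9/100)·12 + (2/25)·13 + (7/100)·14 + (3/50)·15 + (1/20)·16 + (1/25)·17 + (3/100)·18 + (1/50)·19 + (1/100)·20 = 11

$11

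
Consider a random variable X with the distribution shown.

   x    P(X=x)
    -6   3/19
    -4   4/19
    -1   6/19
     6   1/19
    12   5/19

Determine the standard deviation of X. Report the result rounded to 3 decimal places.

6.876

E[X] = 26/19, E[X²] = 934/19
Var(X) = E[X²] − (E[X])² = 934/19 − 676/361 = 17070/361
SD(X) = √(17070/361) ≈ 6.876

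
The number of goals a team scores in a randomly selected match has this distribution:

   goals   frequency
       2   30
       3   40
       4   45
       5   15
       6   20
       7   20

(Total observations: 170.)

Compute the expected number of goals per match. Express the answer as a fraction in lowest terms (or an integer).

139/34

Total = 170, so P(goals=2) = 30/170, etc.
E[X] = (3/17)·2 + (4/17)·3 + (9/34)·4 + (3/34)·5 + (2/17)·6 + (2/17)·7
     = 139/34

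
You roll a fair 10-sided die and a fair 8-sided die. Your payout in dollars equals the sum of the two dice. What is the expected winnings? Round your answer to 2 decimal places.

Distribution of the sum of the two dice: 2 w.p. 1/80, 3 w.p. 1/40, 4 w.p. 3/80, 5 w.p. 1/20, 6 w.p. 1/16, 7 w.p. 3/40, …
E[payout] = (1/80)·2 + (1/40)·3 + (3/80)·4 + (1/20)·5 + (1/16)·6 + (3/40)·7 + (7/80)·8 + (1/10)·9 + (1/10)·10 + (1/10)·11 + (7/80)·12 + (3/40)·13 + (1/16)·14 + (1/20)·15 + (3/80)·16 + (1/40)·17 + (1/80)·18 = 10
≈ $10.00

$10.00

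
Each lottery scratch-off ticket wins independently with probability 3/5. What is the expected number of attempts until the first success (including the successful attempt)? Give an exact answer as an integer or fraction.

5/3

For a geometric distribution, E[trials] = 1/p = 1/(3/5) = 5/3.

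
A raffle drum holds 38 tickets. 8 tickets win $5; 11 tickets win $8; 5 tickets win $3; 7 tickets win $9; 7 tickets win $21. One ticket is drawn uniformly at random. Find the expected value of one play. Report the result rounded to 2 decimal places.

$9.29

E[payout] = (8/38)·5 + (11/38)·8 + (5/38)·3 + (7/38)·9 + (7/38)·21 = 353/38
≈ $9.29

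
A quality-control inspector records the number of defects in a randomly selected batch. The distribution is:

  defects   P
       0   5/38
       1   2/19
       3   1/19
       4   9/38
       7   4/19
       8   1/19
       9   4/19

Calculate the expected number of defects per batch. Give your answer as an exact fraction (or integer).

5

E[X] = (5/38)·0 + (2/19)·1 + (1/19)·3 + (9/38)·4 + (4/19)·7 + (1/19)·8 + (4/19)·9
     = 5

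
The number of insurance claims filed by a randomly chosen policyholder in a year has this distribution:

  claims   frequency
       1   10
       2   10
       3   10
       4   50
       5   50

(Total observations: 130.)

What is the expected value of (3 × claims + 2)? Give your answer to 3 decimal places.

13.769

Total = 130, so P(claims=1) = 10/130, etc.
E[3x+2] = (1/13)·5 + (1/13)·8 + (1/13)·11 + (5/13)·14 + (5/13)·17
     = 179/13 ≈ 13.769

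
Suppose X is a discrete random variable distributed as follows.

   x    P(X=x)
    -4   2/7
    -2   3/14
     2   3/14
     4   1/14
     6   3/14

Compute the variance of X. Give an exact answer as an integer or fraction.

733/49

E[X] = (2/7)·(-4) + (3/14)·(-2) + (3/14)·2 + (1/14)·4 + (3/14)·6 = 3/7
E[X²] = (2/7)·16 + (3/14)·4 + (3/14)·4 + (1/14)·16 + (3/14)·36 = 106/7
Var(X) = 106/7 − (3/7)² = 733/49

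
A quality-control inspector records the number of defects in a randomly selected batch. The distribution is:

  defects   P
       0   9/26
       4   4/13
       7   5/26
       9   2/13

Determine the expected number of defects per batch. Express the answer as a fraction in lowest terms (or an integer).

E[X] = (9/26)·0 + (4/13)·4 + (5/26)·7 + (2/13)·9
     = 103/26

103/26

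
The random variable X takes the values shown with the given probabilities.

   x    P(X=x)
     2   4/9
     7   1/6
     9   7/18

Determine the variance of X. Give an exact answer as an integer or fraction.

E[X] = (4/9)·2 + (1/6)·7 + (7/18)·9 = 50/9
E[X²] = (4/9)·4 + (1/6)·49 + (7/18)·81 = 373/9
Var(X) = 373/9 − (50/9)² = 857/81

857/81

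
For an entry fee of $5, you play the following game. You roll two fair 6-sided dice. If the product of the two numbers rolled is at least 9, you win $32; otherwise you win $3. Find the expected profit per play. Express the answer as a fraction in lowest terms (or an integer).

E[payout] = (4/9)·3 + (5/9)·32 = 172/9
Expected profit = 172/9 − 5 = 127/9

127/9 dollars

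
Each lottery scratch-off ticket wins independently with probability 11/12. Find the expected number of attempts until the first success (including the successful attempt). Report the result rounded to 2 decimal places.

For a geometric distribution, E[trials] = 1/p = 1/(11/12) = 12/11.
≈ 1.09

1.09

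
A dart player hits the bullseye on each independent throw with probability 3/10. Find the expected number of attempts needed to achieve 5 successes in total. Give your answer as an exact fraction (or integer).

By linearity (sum of 5 independent geometric waits), E[trials] = 5/p = 5/(3/10) = 50/3.

50/3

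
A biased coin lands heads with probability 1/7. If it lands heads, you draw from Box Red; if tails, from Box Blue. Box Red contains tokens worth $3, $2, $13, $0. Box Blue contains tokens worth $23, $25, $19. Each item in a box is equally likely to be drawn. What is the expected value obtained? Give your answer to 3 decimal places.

E[X | Box Red] = (3 + 2 + 13 + 0)/4 = 9/2
E[X | Box Blue] = (23 + 25 + 19)/3 = 67/3
E[X] = (1/7)·9/2 + (6/7)·67/3 = 277/14 ≈ 19.786

$19.786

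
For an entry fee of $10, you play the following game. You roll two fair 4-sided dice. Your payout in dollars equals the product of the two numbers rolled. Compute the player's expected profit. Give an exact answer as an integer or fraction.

-15/4 dollars

Distribution of the product of the two numbers rolled: 1 w.p. 1/16, 2 w.p. 1/8, 3 w.p. 1/8, 4 w.p. 3/16, 6 w.p. 1/8, 8 w.p. 1/8, …
E[payout] = (1/16)·1 + (1/8)·2 + (1/8)·3 + (3/16)·4 + (1/8)·6 + (1/8)·8 + (1/16)·9 + (1/8)·12 + (1/16)·16 = 25/4
Expected profit = 25/4 − 10 = -15/4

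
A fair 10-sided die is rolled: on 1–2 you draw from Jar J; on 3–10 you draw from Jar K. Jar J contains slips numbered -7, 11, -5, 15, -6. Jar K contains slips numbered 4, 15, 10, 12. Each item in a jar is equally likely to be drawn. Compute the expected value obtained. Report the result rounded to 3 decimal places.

8.520

E[X | Jar J] = (-7 + 11 − 5 + 15 − 6)/5 = 8/5
E[X | Jar K] = (4 + 15 + 10 + 12)/4 = 41/4
E[X] = (1/5)·8/5 + (4/5)·41/4 = 213/25 ≈ 8.520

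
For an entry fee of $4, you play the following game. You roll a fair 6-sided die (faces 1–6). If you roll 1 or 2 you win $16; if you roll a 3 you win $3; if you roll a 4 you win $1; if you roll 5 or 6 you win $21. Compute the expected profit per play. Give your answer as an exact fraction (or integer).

$9

E[payout] = (1/6)·1 + (1/6)·3 + (1/3)·16 + (1/3)·21 = 13
Expected profit = 13 − 4 = 9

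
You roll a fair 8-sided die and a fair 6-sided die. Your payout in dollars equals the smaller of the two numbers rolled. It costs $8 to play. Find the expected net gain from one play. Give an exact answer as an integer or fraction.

Distribution of the smaller of the two numbers rolled: 1 w.p. 13/48, 2 w.p. 11/48, 3 w.p. 3/16, 4 w.p. 7/48, 5 w.p. 5/48, 6 w.p. 1/16
E[payout] = (13/48)·1 + (11/48)·2 + (3/16)·3 + (7/48)·4 + (5/48)·5 + (1/16)·6 = 133/48
Expected profit = 133/48 − 8 = -251/48

-251/48 dollars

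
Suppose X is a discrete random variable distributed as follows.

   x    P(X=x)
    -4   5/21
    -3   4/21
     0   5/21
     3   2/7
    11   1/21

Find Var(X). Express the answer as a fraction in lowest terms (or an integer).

678/49

E[X] = (5/21)·(-4) + (4/21)·(-3) + (5/21)·0 + (2/7)·3 + (1/21)·11 = -1/7
E[X²] = (5/21)·16 + (4/21)·9 + (5/21)·0 + (2/7)·9 + (1/21)·121 = 97/7
Var(X) = 97/7 − (-1/7)² = 678/49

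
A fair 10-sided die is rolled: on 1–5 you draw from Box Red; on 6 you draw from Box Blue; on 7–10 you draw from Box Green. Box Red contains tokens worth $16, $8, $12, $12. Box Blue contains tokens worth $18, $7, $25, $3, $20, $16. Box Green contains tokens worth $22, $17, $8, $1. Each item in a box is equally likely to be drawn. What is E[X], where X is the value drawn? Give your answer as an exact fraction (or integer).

E[X | Box Red] = (16 + 8 + 12 + 12)/4 = 12
E[X | Box Blue] = (18 + 7 + 25 + 3 + 20 + 16)/6 = 89/6
E[X | Box Green] = (22 + 17 + 8 + 1)/4 = 12
E[X] = (1/2)·12 + (1/10)·89/6 + (2/5)·12 = 737/60

737/60 dollars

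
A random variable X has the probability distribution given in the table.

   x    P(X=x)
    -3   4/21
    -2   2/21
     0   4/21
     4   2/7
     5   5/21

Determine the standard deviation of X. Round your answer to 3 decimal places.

E[X] = 11/7, E[X²] = 265/21
Var(X) = E[X²] − (E[X])² = 265/21 − 121/49 = 1492/147
SD(X) = √(1492/147) ≈ 3.186

3.186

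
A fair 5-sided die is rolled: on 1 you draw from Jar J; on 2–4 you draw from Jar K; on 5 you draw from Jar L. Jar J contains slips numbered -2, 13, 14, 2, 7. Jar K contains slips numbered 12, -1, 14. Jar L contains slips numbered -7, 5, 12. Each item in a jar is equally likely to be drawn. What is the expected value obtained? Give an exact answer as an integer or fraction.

E[X | Jar J] = (-2 + 13 + 14 + 2 + 7)/5 = 34/5
E[X | Jar K] = (12 − 1 + 14)/3 = 25/3
E[X | Jar L] = (-7 + 5 + 12)/3 = 10/3
E[X] = (1/5)·34/5 + (3/5)·25/3 + (1/5)·10/3 = 527/75

527/75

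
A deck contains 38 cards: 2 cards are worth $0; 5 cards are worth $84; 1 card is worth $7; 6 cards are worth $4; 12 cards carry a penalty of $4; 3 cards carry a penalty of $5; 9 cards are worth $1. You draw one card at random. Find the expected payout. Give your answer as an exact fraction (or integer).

E[payout] = (2/38)·0 + (5/38)·84 + (1/38)·7 + (6/38)·4 + (12/38)·(-4) + (3/38)·(-5) + (9/38)·1 = 397/38

397/38 dollars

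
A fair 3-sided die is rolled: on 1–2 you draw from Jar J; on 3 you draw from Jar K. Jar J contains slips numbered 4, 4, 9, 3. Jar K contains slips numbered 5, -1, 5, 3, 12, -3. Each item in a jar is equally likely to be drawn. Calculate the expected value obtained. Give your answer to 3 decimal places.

E[X | Jar J] = (4 + 4 + 9 + 3)/4 = 5
E[X | Jar K] = (5 − 1 + 5 + 3 + 12 − 3)/6 = 7/2
E[X] = (2/3)·5 + (1/3)·7/2 = 9/2 ≈ 4.500

4.500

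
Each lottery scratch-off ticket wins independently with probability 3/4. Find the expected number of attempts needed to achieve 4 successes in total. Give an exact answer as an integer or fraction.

16/3

By linearity (sum of 4 independent geometric waits), E[trials] = 4/p = 4/(3/4) = 16/3.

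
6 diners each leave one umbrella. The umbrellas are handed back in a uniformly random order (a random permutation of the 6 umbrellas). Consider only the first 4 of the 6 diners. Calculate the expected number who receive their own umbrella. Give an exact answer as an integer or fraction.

Let Xᵢ = 1 if person i gets their own umbrella. For each i, P(Xᵢ=1) = 1/6.
By linearity of expectation, E[X₁+…+X_4] = 4·(1/6) = 2/3.

2/3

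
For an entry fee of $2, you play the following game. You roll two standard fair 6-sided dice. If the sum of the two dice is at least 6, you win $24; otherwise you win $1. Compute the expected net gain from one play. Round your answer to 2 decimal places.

E[payout] = (5/18)·1 + (13/18)·24 = 317/18
Expected profit = 317/18 − 2 = 281/18 ≈ $15.61

$15.61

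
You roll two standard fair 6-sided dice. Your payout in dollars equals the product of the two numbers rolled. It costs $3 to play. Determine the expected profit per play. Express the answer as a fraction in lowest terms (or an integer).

37/4 dollars

Distribution of the product of the two numbers rolled: 1 w.p. 1/36, 2 w.p. 1/18, 3 w.p. 1/18, 4 w.p. 1/12, 5 w.p. 1/18, 6 w.p. 1/9, …
E[payout] = (1/36)·1 + (1/18)·2 + (1/18)·3 + (1/12)·4 + (1/18)·5 + (1/9)·6 + (1/18)·8 + (1/36)·9 + (1/18)·10 + (1/9)·12 + (1/18)·15 + (1/36)·16 + (1/18)·18 + (1/18)·20 + (1/18)·24 + (1/36)·25 + (1/18)·30 + (1/36)·36 = 49/4
Expected profit = 49/4 − 3 = 37/4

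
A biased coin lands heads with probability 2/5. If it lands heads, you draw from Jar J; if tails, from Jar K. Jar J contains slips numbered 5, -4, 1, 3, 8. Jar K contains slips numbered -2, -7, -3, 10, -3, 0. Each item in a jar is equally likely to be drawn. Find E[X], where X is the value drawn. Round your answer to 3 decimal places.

0.540

E[X | Jar J] = (5 − 4 + 1 + 3 + 8)/5 = 13/5
E[X | Jar K] = (-2 − 7 − 3 + 10 − 3 + 0)/6 = -5/6
E[X] = (2/5)·13/5 + (3/5)·(-5/6) = 27/50 ≈ 0.540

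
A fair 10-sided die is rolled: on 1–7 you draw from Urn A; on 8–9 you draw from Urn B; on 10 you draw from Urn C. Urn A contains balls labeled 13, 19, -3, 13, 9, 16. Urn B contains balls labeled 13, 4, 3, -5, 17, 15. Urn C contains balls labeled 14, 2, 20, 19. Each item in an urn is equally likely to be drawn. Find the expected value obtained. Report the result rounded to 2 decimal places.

10.76

E[X | Urn A] = (13 + 19 − 3 + 13 + 9 + 16)/6 = 67/6
E[X | Urn B] = (13 + 4 + 3 − 5 + 17 + 15)/6 = 47/6
E[X | Urn C] = (14 + 2 + 20 + 19)/4 = 55/4
E[X] = (7/10)·67/6 + (1/5)·47/6 + (1/10)·55/4 = 1291/120 ≈ 10.76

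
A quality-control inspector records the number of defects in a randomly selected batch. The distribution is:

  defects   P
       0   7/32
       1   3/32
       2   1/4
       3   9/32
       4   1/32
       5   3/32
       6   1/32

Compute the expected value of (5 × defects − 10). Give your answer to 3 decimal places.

1.094

E[5x-10] = (7/32)·(-10) + (3/32)·(-5) + (1/4)·0 + (9/32)·5 + (1/32)·10 + (3/32)·15 + (1/32)·20
     = 35/32 ≈ 1.094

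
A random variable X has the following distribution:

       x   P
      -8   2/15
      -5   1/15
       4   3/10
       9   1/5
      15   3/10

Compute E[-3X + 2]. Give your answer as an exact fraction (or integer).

-163/10

E[-3x+2] = (2/15)·26 + (1/15)·17 + (3/10)·(-10) + (1/5)·(-25) + (3/10)·(-43)
     = -163/10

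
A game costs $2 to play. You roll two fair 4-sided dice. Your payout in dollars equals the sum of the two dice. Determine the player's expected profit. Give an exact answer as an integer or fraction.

Distribution of the sum of the two dice: 2 w.p. 1/16, 3 w.p. 1/8, 4 w.p. 3/16, 5 w.p. 1/4, 6 w.p. 3/16, 7 w.p. 1/8, …
E[payout] = (1/16)·2 + (1/8)·3 + (3/16)·4 + (1/4)·5 + (3/16)·6 + (1/8)·7 + (1/16)·8 = 5
Expected profit = 5 − 2 = 3

$3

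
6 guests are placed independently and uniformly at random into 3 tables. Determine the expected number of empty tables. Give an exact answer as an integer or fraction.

Let Xⱼ=1 if table j is empty. P(Xⱼ=1) = ((3-1)/3)^6 = 64/729.
By linearity, E[#empty] = 3·64/729 = 64/243.

64/243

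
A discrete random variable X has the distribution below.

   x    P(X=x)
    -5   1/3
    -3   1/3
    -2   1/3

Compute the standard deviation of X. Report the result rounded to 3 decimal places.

1.247

E[X] = -10/3, E[X²] = 38/3
Var(X) = E[X²] − (E[X])² = 38/3 − 100/9 = 14/9
SD(X) = √(14/9) ≈ 1.247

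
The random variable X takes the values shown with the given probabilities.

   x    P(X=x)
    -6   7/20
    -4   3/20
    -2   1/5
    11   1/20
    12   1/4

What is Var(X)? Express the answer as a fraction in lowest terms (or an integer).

23059/400

E[X] = (7/20)·(-6) + (3/20)·(-4) + (1/5)·(-2) + (1/20)·11 + (1/4)·12 = 9/20
E[X²] = (7/20)·36 + (3/20)·16 + (1/5)·4 + (1/20)·121 + (1/4)·144 = 1157/20
Var(X) = 1157/20 − (9/20)² = 23059/400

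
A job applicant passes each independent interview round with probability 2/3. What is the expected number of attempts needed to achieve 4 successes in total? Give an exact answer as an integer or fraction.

By linearity (sum of 4 independent geometric waits), E[trials] = 4/p = 4/(2/3) = 6.

6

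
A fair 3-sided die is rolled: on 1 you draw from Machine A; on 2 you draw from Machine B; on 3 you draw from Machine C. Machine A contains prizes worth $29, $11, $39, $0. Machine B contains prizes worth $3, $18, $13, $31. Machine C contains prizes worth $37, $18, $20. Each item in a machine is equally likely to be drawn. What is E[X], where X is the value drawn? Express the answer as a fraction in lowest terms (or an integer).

61/3 dollars

E[X | Machine A] = (29 + 11 + 39 + 0)/4 = 79/4
E[X | Machine B] = (3 + 18 + 13 + 31)/4 = 65/4
E[X | Machine C] = (37 + 18 + 20)/3 = 25
E[X] = (1/3)·79/4 + (1/3)·65/4 + (1/3)·25 = 61/3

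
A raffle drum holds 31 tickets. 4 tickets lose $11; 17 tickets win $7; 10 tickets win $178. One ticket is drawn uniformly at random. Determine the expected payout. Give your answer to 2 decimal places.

E[payout] = (4/31)·(-11) + (17/31)·7 + (10/31)·178 = 1855/31
≈ $59.84

$59.84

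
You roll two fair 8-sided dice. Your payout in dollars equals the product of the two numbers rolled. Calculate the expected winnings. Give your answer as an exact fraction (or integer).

81/4 dollars

Distribution of the product of the two numbers rolled: 1 w.p. 1/64, 2 w.p. 1/32, 3 w.p. 1/32, 4 w.p. 3/64, 5 w.p. 1/32, 6 w.p. 1/16, …
E[payout] = (1/64)·1 + (1/32)·2 + (1/32)·3 + (3/64)·4 + (1/32)·5 + (1/16)·6 + (1/32)·7 + (1/16)·8 + (1/64)·9 + (1/32)·10 + (1/16)·12 + (1/32)·14 + (1/32)·15 + (3/64)·16 + (1/32)·18 + (1/32)·20 + (1/32)·21 + (1/16)·24 + (1/64)·25 + (1/32)·28 + (1/32)·30 + (1/32)·32 + (1/32)·35 + (1/64)·36 + (1/32)·40 + (1/32)·42 + (1/32)·48 + (1/64)·49 + (1/32)·56 + (1/64)·64 = 81/4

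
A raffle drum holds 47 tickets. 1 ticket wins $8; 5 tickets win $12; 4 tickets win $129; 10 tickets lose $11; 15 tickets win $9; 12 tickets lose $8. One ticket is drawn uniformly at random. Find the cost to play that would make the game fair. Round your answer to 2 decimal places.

$10.91

E[payout] = (1/47)·8 + (5/47)·12 + (4/47)·129 + (10/47)·(-11) + (15/47)·9 + (12/47)·(-8) = 513/47
Fair fee = E[payout] = 513/47 ≈ $10.91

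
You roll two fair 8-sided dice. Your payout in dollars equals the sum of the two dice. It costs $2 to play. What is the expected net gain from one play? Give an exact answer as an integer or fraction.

Distribution of the sum of the two dice: 2 w.p. 1/64, 3 w.p. 1/32, 4 w.p. 3/64, 5 w.p. 1/16, 6 w.p. 5/64, 7 w.p. 3/32, …
E[payout] = (1/64)·2 + (1/32)·3 + (3/64)·4 + (1/16)·5 + (5/64)·6 + (3/32)·7 + (7/64)·8 + (1/8)·9 + (7/64)·10 + (3/32)·11 + (5/64)·12 + (1/16)·13 + (3/64)·14 + (1/32)·15 + (1/64)·16 = 9
Expected profit = 9 − 2 = 7

$7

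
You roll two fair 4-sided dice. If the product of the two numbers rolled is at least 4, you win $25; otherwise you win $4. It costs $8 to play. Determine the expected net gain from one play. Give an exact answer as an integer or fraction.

E[payout] = (5/16)·4 + (11/16)·25 = 295/16
Expected profit = 295/16 − 8 = 167/16

167/16 dollars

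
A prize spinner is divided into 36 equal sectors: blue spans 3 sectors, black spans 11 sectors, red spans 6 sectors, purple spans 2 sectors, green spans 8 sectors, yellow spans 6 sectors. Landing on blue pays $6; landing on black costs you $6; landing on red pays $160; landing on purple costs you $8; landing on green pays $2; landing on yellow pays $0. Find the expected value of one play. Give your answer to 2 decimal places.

E[payout] = (3/36)·6 + (11/36)·(-6) + (6/36)·160 + (2/36)·(-8) + (8/36)·2 + (6/36)·0 = 76/3
≈ $25.33

$25.33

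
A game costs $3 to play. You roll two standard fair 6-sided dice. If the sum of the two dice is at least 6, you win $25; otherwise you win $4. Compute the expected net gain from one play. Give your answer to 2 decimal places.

E[payout] = (5/18)·4 + (13/18)·25 = 115/6
Expected profit = 115/6 − 3 = 97/6 ≈ $16.17

$16.17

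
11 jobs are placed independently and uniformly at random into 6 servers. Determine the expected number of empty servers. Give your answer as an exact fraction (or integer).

Let Xⱼ=1 if server j is empty. P(Xⱼ=1) = ((6-1)/6)^11 = 48828125/362797056.
By linearity, E[#empty] = 6·48828125/362797056 = 48828125/60466176.

48828125/60466176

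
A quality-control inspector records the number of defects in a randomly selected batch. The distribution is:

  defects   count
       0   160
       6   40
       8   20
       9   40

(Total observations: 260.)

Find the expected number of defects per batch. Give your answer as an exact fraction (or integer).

Total = 260, so P(defects=0) = 160/260, etc.
E[X] = (8/13)·0 + (2/13)·6 + (1/13)·8 + (2/13)·9
     = 38/13

38/13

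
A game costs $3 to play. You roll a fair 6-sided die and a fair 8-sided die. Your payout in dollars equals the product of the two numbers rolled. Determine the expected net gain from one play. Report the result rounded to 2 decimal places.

Distribution of the product of the two numbers rolled: 1 w.p. 1/48, 2 w.p. 1/24, 3 w.p. 1/24, 4 w.p. 1/16, 5 w.p. 1/24, 6 w.p. 1/12, …
E[payout] = (1/48)·1 + (1/24)·2 + (1/24)·3 + (1/16)·4 + (1/24)·5 + (1/12)·6 + (1/48)·7 + (1/16)·8 + (1/48)·9 + (1/24)·10 + (1/12)·12 + (1/48)·14 + (1/24)·15 + (1/24)·16 + (1/24)·18 + (1/24)·20 + (1/48)·21 + (1/16)·24 + (1/48)·25 + (1/48)·28 + (1/24)·30 + (1/48)·32 + (1/48)·35 + (1/48)·36 + (1/48)·40 + (1/48)·42 + (1/48)·48 = 63/4
Expected profit = 63/4 − 3 = 51/4 ≈ $12.75

$12.75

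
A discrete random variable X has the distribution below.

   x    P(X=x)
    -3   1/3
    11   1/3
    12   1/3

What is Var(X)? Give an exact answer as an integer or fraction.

422/9

E[X] = (1/3)·(-3) + (1/3)·11 + (1/3)·12 = 20/3
E[X²] = (1/3)·9 + (1/3)·121 + (1/3)·144 = 274/3
Var(X) = 274/3 − (20/3)² = 422/9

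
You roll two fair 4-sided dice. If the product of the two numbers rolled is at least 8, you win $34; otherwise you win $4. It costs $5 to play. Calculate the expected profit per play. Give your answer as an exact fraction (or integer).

41/4 dollars

E[payout] = (5/8)·4 + (3/8)·34 = 61/4
Expected profit = 61/4 − 5 = 41/4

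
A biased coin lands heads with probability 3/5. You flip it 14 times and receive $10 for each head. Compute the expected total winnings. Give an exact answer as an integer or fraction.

E[#heads] = 14·3/5 = 42/5 (linearity over flips).
E[winnings] = 10·42/5 = 84.

$84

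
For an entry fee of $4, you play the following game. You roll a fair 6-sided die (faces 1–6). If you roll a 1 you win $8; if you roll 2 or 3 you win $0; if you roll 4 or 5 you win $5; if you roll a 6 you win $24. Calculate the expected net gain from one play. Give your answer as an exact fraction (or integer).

$3

E[payout] = (1/3)·0 + (1/3)·5 + (1/6)·8 + (1/6)·24 = 7
Expected profit = 7 − 4 = 3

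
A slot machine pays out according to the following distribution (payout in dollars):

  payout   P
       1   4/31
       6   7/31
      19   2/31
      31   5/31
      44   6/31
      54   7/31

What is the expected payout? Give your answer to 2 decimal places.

$28.42

E[X] = (4/31)·1 + (7/31)·6 + (2/31)·19 + (5/31)·31 + (6/31)·44 + (7/31)·54
     = 881/31 ≈ 28.42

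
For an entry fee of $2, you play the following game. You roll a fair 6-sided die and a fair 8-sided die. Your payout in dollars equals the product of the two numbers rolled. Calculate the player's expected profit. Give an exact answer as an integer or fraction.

55/4 dollars

Distribution of the product of the two numbers rolled: 1 w.p. 1/48, 2 w.p. 1/24, 3 w.p. 1/24, 4 w.p. 1/16, 5 w.p. 1/24, 6 w.p. 1/12, …
E[payout] = (1/48)·1 + (1/24)·2 + (1/24)·3 + (1/16)·4 + (1/24)·5 + (1/12)·6 + (1/48)·7 + (1/16)·8 + (1/48)·9 + (1/24)·10 + (1/12)·12 + (1/48)·14 + (1/24)·15 + (1/24)·16 + (1/24)·18 + (1/24)·20 + (1/48)·21 + (1/16)·24 + (1/48)·25 + (1/48)·28 + (1/24)·30 + (1/48)·32 + (1/48)·35 + (1/48)·36 + (1/48)·40 + (1/48)·42 + (1/48)·48 = 63/4
Expected profit = 63/4 − 2 = 55/4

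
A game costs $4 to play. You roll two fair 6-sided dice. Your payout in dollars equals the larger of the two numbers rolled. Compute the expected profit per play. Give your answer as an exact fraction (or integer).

17/36 dollars

Distribution of the larger of the two numbers rolled: 1 w.p. 1/36, 2 w.p. 1/12, 3 w.p. 5/36, 4 w.p. 7/36, 5 w.p. 1/4, 6 w.p. 11/36
E[payout] = (1/36)·1 + (1/12)·2 + (5/36)·3 + (7/36)·4 + (1/4)·5 + (11/36)·6 = 161/36
Expected profit = 161/36 − 4 = 17/36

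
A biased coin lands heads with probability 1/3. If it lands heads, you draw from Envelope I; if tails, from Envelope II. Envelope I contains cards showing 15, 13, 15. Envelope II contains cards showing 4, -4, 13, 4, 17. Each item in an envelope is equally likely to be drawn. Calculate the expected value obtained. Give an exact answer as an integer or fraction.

E[X | Envelope I] = (15 + 13 + 15)/3 = 43/3
E[X | Envelope II] = (4 − 4 + 13 + 4 + 17)/5 = 34/5
E[X] = (1/3)·43/3 + (2/3)·34/5 = 419/45

419/45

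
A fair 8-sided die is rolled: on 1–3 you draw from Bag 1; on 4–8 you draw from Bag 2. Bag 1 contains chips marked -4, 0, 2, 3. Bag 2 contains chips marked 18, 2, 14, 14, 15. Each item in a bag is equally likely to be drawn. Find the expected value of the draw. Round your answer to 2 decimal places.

E[X | Bag 1] = (-4 + 0 + 2 + 3)/4 = 1/4
E[X | Bag 2] = (18 + 2 + 14 + 14 + 15)/5 = 63/5
E[X] = (3/8)·1/4 + (5/8)·63/5 = 255/32 ≈ 7.97

7.97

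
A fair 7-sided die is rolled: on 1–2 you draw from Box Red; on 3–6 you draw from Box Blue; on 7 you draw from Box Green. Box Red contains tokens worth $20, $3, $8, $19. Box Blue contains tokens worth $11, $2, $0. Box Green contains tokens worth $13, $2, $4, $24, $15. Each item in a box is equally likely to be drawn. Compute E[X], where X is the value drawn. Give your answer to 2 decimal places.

$7.70

E[X | Box Red] = (20 + 3 + 8 + 19)/4 = 25/2
E[X | Box Blue] = (11 + 2 + 0)/3 = 13/3
E[X | Box Green] = (13 + 2 + 4 + 24 + 15)/5 = 58/5
E[X] = (2/7)·25/2 + (4/7)·13/3 + (1/7)·58/5 = 809/105 ≈ 7.70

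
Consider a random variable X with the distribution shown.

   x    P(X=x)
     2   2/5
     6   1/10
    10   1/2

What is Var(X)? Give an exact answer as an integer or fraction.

E[X] = (2/5)·2 + (1/10)·6 + (1/2)·10 = 32/5
E[X²] = (2/5)·4 + (1/10)·36 + (1/2)·100 = 276/5
Var(X) = 276/5 − (32/5)² = 356/25

356/25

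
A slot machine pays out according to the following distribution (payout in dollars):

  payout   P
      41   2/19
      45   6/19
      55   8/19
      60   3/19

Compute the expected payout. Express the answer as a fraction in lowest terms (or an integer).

972/19 dollars

E[X] = (2/19)·41 + (6/19)·45 + (8/19)·55 + (3/19)·60
     = 972/19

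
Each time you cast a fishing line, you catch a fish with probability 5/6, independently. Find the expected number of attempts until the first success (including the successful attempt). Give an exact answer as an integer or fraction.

For a geometric distribution, E[trials] = 1/p = 1/(5/6) = 6/5.

6/5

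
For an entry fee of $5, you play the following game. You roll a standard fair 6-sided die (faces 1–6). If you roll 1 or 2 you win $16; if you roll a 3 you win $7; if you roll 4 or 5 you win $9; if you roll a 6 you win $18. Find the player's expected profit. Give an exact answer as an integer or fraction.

15/2 dollars

E[payout] = (1/6)·7 + (1/3)·9 + (1/3)·16 + (1/6)·18 = 25/2
Expected profit = 25/2 − 5 = 15/2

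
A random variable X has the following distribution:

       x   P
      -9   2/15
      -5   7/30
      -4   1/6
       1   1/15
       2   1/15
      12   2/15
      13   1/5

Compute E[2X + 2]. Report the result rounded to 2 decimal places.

E[2x+2] = (2/15)·(-16) + (7/30)·(-8) + (1/6)·(-6) + (1/15)·4 + (1/15)·6 + (2/15)·26 + (1/5)·28
     = 71/15 ≈ 4.73

4.73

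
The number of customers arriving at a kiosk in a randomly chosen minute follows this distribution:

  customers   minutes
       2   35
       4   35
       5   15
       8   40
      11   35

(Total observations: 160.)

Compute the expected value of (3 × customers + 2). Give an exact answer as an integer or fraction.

Total = 160, so P(customers=2) = 35/160, etc.
E[3x+2] = (7/32)·8 + (7/32)·14 + (3/32)·17 + (1/4)·26 + (7/32)·35
     = 329/16

329/16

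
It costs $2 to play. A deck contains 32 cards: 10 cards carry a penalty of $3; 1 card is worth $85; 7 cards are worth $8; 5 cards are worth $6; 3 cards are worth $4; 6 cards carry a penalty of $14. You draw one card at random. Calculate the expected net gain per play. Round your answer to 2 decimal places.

E[payout] = (10/32)·(-3) + (1/32)·85 + (7/32)·8 + (5/32)·6 + (3/32)·4 + (6/32)·(-14) = 69/32
Expected profit = 69/32 − 2 = 5/32 ≈ $0.16

$0.16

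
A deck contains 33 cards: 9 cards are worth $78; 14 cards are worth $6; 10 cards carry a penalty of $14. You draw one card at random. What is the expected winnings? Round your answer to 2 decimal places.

E[payout] = (9/33)·78 + (14/33)·6 + (10/33)·(-14) = 646/33
≈ $19.58

$19.58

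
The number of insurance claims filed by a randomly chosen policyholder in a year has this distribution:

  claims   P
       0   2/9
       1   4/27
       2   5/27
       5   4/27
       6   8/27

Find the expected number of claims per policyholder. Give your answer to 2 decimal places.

3.04

E[X] = (2/9)·0 + (4/27)·1 + (5/27)·2 + (4/27)·5 + (8/27)·6
     = 82/27 ≈ 3.04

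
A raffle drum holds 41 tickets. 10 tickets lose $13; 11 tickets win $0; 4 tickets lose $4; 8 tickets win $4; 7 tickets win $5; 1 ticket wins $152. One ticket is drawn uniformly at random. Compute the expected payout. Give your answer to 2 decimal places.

$1.78

E[payout] = (10/41)·(-13) + (11/41)·0 + (4/41)·(-4) + (8/41)·4 + (7/41)·5 + (1/41)·152 = 73/41
≈ $1.78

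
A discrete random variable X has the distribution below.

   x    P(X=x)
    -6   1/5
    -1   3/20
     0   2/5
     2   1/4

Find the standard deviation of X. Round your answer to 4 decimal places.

E[X] = -17/20, E[X²] = 167/20
Var(X) = E[X²] − (E[X])² = 167/20 − 289/400 = 3051/400
SD(X) = √(3051/400) ≈ 2.7618

2.7618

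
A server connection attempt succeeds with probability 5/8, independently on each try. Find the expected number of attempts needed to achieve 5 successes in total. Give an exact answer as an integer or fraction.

8

By linearity (sum of 5 independent geometric waits), E[trials] = 5/p = 5/(5/8) = 8.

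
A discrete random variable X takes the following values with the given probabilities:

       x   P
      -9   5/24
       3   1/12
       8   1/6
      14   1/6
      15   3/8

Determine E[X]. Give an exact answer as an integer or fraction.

E[X] = (5/24)·(-9) + (1/12)·3 + (1/6)·8 + (1/6)·14 + (3/8)·15
     = 23/3

23/3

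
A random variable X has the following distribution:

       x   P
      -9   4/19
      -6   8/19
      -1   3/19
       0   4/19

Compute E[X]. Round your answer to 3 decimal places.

-4.579

E[X] = (4/19)·(-9) + (8/19)·(-6) + (3/19)·(-1) + (4/19)·0
     = -87/19 ≈ -4.579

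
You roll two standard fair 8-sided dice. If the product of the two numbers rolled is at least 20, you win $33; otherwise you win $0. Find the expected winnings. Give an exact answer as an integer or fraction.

231/16 dollars

E[payout] = (9/16)·0 + (7/16)·33 = 231/16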